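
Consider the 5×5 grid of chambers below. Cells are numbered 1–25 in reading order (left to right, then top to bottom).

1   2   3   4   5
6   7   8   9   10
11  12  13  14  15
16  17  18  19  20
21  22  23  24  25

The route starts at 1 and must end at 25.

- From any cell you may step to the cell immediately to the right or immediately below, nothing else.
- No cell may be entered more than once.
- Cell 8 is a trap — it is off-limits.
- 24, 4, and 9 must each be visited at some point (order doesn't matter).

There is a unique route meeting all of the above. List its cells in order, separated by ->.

Moves only go right or down, so the column and row indices never decrease.
Route from 1: 3× right (reaching 4), 4× down (reaching 24), right to 25 — 8 moves in all.
Check: all required cells visited.

1 -> 2 -> 3 -> 4 -> 9 -> 14 -> 19 -> 24 -> 25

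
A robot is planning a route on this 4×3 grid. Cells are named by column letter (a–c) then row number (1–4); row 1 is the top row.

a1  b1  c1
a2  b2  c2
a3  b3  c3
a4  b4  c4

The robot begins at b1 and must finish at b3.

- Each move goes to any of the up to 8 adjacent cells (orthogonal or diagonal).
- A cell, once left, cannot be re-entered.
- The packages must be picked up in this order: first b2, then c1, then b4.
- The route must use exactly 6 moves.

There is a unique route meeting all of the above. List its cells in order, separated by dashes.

The waypoints must appear in the order b2, c1, b4, with no cell reused.
Route from b1: down 1 to b2, up-right 1 to c1, down 2 to c3, down-left 1 to b4, up 1 to b3 — 6 moves in all.
Check: order respected (b2 at step 1, c1 at step 2, b4 at step 5); 6 moves as required.

b1 - b2 - c1 - c2 - c3 - b4 - b3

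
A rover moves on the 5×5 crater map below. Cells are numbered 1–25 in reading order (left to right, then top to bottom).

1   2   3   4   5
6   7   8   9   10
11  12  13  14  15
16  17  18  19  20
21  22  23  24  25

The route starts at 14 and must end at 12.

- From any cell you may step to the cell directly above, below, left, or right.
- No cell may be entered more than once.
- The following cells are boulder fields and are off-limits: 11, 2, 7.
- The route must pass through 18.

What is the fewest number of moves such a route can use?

4

Any route passes through 18 somewhere between 14 and 12. Summing Manhattan distances along the two legs (14 → 18 → 12) gives a lower bound of 2 + 2 = 4 moves.
A route of 4 moves achieves this: 14 → 19 → 18 → 13 → 12.
Since 4 matches the lower bound, it is optimal.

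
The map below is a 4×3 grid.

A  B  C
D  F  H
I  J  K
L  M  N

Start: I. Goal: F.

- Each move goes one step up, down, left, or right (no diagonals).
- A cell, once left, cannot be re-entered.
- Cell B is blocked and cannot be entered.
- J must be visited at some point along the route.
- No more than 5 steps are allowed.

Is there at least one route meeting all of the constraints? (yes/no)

yes

One route that works: I → J → F.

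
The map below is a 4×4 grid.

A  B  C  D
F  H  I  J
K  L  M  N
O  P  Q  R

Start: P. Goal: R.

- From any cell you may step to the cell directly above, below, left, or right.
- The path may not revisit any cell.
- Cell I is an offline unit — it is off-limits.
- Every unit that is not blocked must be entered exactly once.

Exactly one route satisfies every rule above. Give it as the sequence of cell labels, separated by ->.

P -> O -> K -> L -> H -> F -> A -> B -> C -> D -> J -> N -> M -> Q -> R

Need to visit all 15 open cells exactly once, starting at P and ending at R.
Route from P: left to O, up to K, right to L, up to H, left to F, up to A, 3× right (reaching D), 2× down (reaching N), left to M, down to Q, right to R — 14 moves in all.
Check: all 15 open cells covered.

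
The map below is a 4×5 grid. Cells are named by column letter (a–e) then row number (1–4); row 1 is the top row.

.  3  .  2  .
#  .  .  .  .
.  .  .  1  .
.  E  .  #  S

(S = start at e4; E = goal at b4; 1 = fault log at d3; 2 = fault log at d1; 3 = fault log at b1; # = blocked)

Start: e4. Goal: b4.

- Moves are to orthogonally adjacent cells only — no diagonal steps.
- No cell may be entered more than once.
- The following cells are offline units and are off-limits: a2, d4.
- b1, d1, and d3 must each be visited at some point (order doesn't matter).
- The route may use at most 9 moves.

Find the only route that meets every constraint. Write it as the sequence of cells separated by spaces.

Any route must reach b1, d1, and d3 and still end at b4 within 9 moves, so the order of the required stops is forced.
Route from e4: up to e3, left to d3, 2× up (reaching d1), 2× left (reaching b1), 3× down (reaching b4) — 9 moves in all.
Check: all required cells visited; 9 ≤ 9 moves.

e4 e3 d3 d2 d1 c1 b1 b2 b3 b4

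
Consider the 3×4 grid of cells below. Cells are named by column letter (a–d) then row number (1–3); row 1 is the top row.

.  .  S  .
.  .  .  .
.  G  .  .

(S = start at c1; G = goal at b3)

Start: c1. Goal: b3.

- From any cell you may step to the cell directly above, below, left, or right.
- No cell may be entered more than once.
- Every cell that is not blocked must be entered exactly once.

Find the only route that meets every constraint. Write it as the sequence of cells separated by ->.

c1 -> d1 -> d2 -> d3 -> c3 -> c2 -> b2 -> b1 -> a1 -> a2 -> a3 -> b3

Need to visit all 12 open cells exactly once, starting at c1 and ending at b3.
Cell a3 has only two open neighbours (a2 and b3), so the path must pass straight through it: one of those is the cell it's entered from and the other is where it exits.
Route from c1: right to d1, 2× down (reaching d3), left to c3, up to c2, left to b2, up to b1, left to a1, 2× down (reaching a3), right to b3 — 11 moves in all.
Check: all 12 open cells covered.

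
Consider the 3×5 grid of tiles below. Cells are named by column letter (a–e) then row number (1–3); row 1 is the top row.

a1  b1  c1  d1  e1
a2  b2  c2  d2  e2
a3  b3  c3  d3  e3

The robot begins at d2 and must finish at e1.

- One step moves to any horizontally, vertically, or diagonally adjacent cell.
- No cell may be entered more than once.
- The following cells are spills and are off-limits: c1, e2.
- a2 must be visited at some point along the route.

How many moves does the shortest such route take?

7

Any route passes through a2 somewhere between d2 and e1. Summing Chebyshev distances along the two legs (d2 → a2 → e1) gives a lower bound of 3 + 4 = 7 moves.
A route of 7 moves achieves this: d2 → c3 → b2 → a2 → b1 → c2 → d1 → e1.
Since 7 matches the lower bound, it is optimal.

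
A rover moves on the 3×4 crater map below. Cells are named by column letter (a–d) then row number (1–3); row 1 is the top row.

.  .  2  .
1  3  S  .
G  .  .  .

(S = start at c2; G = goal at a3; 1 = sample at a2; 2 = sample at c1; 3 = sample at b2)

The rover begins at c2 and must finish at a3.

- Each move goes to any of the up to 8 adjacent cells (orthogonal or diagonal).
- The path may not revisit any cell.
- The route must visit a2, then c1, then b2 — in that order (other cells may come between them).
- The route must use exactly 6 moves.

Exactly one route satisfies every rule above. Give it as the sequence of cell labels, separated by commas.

c2, b3, a2, b1, c1, b2, a3

The waypoints must appear in the order a2, c1, b2, with no cell reused.
Route from c2: down-left to b3, up-left to a2, up-right to b1, right to c1, 2× down-left (reaching a3) — 6 moves in all.
Check: order respected (1 at step 2, 2 at step 4, 3 at step 5); 6 moves as required.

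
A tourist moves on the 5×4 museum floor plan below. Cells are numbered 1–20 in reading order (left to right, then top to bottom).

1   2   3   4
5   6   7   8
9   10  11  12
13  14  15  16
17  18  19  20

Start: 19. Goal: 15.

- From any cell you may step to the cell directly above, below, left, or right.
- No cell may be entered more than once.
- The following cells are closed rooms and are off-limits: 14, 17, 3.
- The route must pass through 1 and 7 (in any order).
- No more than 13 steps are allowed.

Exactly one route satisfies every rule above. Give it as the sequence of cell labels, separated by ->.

The 13-move cap with required stops at 1, 7 leaves no slack for detours.
Route from 19: right 1 to 20, up 3 to 8, left 2 to 6, up 1 to 2, left 1 to 1, down 2 to 9, right 2 to 11, down 1 to 15 — 13 moves in all.
Check: all required cells visited; 13 ≤ 13 moves.

19 -> 20 -> 16 -> 12 -> 8 -> 7 -> 6 -> 2 -> 1 -> 5 -> 9 -> 10 -> 11 -> 15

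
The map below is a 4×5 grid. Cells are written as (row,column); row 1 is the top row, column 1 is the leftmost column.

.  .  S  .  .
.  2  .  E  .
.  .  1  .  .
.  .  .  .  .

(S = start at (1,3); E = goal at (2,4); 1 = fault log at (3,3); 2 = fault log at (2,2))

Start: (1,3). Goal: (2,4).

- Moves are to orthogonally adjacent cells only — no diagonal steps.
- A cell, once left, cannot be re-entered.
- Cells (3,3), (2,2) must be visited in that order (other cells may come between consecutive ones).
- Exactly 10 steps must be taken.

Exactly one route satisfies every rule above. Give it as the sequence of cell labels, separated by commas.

The waypoints must appear in the order (3,3), (2,2), with no cell reused.
Route from (1,3): right 2 to (1,5), down 2 to (3,5), left 3 to (3,2), up 1 to (2,2), right 2 to (2,4) — 10 moves in all.
Check: order respected (1 at step 6, 2 at step 8); 10 moves as required.

(1,3), (1,4), (1,5), (2,5), (3,5), (3,4), (3,3), (3,2), (2,2), (2,3), (2,4)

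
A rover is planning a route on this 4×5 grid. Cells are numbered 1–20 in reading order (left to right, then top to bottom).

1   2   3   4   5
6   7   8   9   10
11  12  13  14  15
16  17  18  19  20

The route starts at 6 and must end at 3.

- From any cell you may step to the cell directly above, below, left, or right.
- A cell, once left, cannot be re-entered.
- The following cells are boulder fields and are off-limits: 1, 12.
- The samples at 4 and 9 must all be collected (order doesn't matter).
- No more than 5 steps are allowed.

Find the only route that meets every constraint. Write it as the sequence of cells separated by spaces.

6 7 8 9 4 3

The budget equals the shortest possible length, so every move has to be on a shortest route through the required cells.
Route from 6: right 3 to 9, up 1 to 4, left 1 to 3 — 5 moves in all.
Check: all required cells visited; 5 ≤ 5 moves.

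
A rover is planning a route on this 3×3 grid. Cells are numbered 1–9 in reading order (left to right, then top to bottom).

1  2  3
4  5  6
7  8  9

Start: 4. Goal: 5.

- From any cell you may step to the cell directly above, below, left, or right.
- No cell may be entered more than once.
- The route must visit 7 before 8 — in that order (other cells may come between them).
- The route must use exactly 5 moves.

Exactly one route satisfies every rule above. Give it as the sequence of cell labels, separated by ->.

4 -> 7 -> 8 -> 9 -> 6 -> 5

The waypoints must appear in the order 7, 8, with no cell reused.
Route from 4: down to 7, 2× right (reaching 9), up to 6, left to 5 — 5 moves in all.
Check: order respected (7 at step 1, 8 at step 2); 5 moves as required.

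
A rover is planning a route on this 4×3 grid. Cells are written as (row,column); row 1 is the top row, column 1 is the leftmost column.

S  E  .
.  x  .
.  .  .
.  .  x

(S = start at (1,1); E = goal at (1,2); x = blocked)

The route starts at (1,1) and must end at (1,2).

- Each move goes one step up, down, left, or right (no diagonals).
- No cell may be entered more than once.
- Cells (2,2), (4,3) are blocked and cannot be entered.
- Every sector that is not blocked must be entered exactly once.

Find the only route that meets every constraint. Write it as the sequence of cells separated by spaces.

Need to visit all 10 open cells exactly once, starting at (1,1) and ending at (1,2).
Cell (4,1) has only two open neighbours ((3,1) and (4,2)), so the path must pass straight through it: one of those is the cell it's entered from and the other is where it exits.
Route from (1,1): 3× down (reaching (4,1)), right to (4,2), up to (3,2), right to (3,3), 2× up (reaching (1,3)), left to (1,2) — 9 moves in all.
Check: all 10 open cells covered.

(1,1) (2,1) (3,1) (4,1) (4,2) (3,2) (3,3) (2,3) (1,3) (1,2)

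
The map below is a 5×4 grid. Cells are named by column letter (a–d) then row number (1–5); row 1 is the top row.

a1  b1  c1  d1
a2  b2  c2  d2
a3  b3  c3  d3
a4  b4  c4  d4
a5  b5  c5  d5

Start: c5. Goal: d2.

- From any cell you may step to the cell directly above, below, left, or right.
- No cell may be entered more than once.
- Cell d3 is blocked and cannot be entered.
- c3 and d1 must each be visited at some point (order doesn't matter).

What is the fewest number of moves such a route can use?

6

Any route passes through c3 and d1 in some order between c5 and d2. Summing Manhattan distances along each leg and taking the cheapest ordering (c5 → c3 → d1 → d2) gives a lower bound of 2 + 3 + 1 = 6 moves.
A route of 6 moves achieves this: c5 → c4 → c3 → c2 → c1 → d1 → d2.
Since 6 matches the lower bound, it is optimal.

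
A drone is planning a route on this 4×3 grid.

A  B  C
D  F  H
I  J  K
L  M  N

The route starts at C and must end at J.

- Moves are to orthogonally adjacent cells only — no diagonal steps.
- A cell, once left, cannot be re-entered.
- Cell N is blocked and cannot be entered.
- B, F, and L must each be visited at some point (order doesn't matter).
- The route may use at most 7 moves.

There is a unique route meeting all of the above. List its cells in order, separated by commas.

C, B, F, D, I, L, M, J

The budget equals the shortest possible length, so every move has to be on a shortest route through the required cells.
Route from C: left to B, down to F, left to D, 2× down (reaching L), right to M, up to J — 7 moves in all.
Check: all required cells visited; 7 ≤ 7 moves.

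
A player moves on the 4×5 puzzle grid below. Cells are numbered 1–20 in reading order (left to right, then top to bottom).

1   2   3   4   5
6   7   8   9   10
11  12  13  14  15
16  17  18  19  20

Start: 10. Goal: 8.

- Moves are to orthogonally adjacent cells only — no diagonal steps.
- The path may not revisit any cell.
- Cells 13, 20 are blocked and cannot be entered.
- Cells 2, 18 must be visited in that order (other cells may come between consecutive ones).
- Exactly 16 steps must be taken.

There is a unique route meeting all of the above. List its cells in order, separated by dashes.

The waypoints must appear in the order 2, 18, with no cell reused.
Route from 10: up to 5, 4× left (reaching 1), down to 6, right to 7, down to 12, left to 11, down to 16, 3× right (reaching 19), 2× up (reaching 9), left to 8 — 16 moves in all.
Check: order respected (2 at step 4, 18 at step 12); 16 moves as required.

10 - 5 - 4 - 3 - 2 - 1 - 6 - 7 - 12 - 11 - 16 - 17 - 18 - 19 - 14 - 9 - 8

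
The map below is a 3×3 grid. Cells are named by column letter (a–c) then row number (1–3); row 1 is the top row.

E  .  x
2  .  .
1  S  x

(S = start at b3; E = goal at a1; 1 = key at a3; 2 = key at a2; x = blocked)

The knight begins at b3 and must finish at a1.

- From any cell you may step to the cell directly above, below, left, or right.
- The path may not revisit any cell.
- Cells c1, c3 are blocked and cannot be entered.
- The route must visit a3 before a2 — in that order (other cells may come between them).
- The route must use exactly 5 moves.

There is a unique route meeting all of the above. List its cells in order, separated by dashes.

b3 - a3 - a2 - b2 - b1 - a1

The waypoints must appear in the order a3, a2, with no cell reused.
Route from b3: left 1 to a3, up 1 to a2, right 1 to b2, up 1 to b1, left 1 to a1 — 5 moves in all.
Check: order respected (1 at step 1, 2 at step 2); 5 moves as required.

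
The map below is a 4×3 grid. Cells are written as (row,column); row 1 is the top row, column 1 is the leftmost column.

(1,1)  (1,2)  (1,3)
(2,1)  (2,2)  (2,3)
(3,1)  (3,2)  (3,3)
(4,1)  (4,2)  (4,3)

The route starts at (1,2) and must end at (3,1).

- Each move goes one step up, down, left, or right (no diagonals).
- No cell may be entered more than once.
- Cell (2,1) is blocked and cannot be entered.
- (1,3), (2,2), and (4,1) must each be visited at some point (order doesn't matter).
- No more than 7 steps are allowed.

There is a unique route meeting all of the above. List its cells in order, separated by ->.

Any route must reach (1,3), (2,2), and (4,1) and still end at (3,1) within 7 moves, so the order of the required stops is forced.
Route from (1,2): right 1 to (1,3), down 1 to (2,3), left 1 to (2,2), down 2 to (4,2), left 1 to (4,1), up 1 to (3,1) — 7 moves in all.
Check: all required cells visited; 7 ≤ 7 moves.

(1,2) -> (1,3) -> (2,3) -> (2,2) -> (3,2) -> (4,2) -> (4,1) -> (3,1)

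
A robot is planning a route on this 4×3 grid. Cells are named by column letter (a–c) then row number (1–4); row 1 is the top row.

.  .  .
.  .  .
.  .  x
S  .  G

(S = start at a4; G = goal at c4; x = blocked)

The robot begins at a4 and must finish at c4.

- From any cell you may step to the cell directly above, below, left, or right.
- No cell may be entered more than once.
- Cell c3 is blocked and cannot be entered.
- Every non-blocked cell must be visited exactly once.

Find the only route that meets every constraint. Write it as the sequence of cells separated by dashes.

Need to visit all 11 open cells exactly once, starting at a4 and ending at c4.
Route from a4: up 3 to a1, right 2 to c1, down 1 to c2, left 1 to b2, down 2 to b4, right 1 to c4 — 10 moves in all.
Check: all 11 open cells covered.

a4 - a3 - a2 - a1 - b1 - c1 - c2 - b2 - b3 - b4 - c4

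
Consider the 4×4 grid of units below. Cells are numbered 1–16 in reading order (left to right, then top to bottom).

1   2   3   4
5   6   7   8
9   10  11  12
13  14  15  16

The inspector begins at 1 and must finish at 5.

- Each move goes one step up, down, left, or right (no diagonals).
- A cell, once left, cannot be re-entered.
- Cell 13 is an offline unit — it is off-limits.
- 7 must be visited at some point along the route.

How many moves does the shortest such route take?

Any route passes through 7 somewhere between 1 and 5. Summing Manhattan distances along the two legs (1 → 7 → 5) gives a lower bound of 3 + 2 = 5 moves.
A route of 5 moves achieves this: 1 → 2 → 3 → 7 → 6 → 5.
Since 5 matches the lower bound, it is optimal.

5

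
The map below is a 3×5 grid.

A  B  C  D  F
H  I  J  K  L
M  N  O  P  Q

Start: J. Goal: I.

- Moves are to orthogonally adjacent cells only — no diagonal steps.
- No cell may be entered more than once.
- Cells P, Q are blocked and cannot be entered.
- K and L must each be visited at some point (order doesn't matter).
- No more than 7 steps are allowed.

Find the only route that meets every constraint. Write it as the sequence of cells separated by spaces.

J K L F D C B I

The 7-move cap with required stops at K, L leaves no slack for detours.
Route from J: right 2 to L, up 1 to F, left 3 to B, down 1 to I — 7 moves in all.
Check: all required cells visited; 7 ≤ 7 moves.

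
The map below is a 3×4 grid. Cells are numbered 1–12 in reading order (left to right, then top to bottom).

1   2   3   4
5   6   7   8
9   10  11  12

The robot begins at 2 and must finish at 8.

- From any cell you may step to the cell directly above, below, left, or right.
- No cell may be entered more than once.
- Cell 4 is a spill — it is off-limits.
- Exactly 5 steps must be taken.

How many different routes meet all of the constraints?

5

Need simple routes of exactly 5 moves from 2 to 8 (Manhattan distance 3, so 1 moves are spent on a detour and 1 undoing it).
Enumerating: 2 6 10 11 7 8 | 2 6 10 11 12 8 | 2 6 7 11 12 8 | 2 1 5 6 7 8 | 2 3 7 11 12 8.
That gives 5 routes.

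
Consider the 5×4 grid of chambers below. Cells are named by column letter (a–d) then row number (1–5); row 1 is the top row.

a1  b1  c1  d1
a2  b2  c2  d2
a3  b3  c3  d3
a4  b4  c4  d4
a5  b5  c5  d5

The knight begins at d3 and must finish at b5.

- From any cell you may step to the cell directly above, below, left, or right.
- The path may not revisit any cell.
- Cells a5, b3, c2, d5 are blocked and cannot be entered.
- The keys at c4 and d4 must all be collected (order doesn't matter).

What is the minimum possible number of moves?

4

Any route passes through c4 and d4 in some order between d3 and b5. Summing Manhattan distances along each leg and taking the cheapest ordering (d3 → d4 → c4 → b5) gives a lower bound of 1 + 1 + 2 = 4 moves.
A route of 4 moves achieves this: d3 → d4 → c4 → c5 → b5.
Since 4 matches the lower bound, it is optimal.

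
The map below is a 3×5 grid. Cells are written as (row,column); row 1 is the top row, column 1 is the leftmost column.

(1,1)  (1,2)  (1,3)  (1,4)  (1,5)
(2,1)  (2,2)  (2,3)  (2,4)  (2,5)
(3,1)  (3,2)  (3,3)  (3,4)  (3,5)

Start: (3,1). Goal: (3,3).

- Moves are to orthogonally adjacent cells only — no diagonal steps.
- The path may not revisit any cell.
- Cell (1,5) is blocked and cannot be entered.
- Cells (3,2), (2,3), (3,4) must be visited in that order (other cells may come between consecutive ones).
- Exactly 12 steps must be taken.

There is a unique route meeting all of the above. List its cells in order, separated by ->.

(3,1) -> (3,2) -> (2,2) -> (2,1) -> (1,1) -> (1,2) -> (1,3) -> (2,3) -> (2,4) -> (2,5) -> (3,5) -> (3,4) -> (3,3)

The waypoints must appear in the order (3,2), (2,3), (3,4), with no cell reused.
Route from (3,1): right 1 to (3,2), up 1 to (2,2), left 1 to (2,1), up 1 to (1,1), right 2 to (1,3), down 1 to (2,3), right 2 to (2,5), down 1 to (3,5), left 2 to (3,3) — 12 moves in all.
Check: order respected ((3,2) at step 1, (2,3) at step 7, (3,4) at step 11); 12 moves as required.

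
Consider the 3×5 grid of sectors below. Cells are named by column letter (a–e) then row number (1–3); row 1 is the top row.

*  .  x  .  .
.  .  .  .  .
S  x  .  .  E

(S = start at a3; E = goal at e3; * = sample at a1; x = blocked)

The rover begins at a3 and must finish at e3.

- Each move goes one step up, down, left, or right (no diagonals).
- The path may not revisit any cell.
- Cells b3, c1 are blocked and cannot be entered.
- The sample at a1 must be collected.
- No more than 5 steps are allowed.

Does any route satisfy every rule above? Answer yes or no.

Even ignoring the no-revisit rule, getting from a3 to e3 via a1 needs at least 2 + 6 = 8 moves (Manhattan distance per leg), which exceeds the 5-move limit.

no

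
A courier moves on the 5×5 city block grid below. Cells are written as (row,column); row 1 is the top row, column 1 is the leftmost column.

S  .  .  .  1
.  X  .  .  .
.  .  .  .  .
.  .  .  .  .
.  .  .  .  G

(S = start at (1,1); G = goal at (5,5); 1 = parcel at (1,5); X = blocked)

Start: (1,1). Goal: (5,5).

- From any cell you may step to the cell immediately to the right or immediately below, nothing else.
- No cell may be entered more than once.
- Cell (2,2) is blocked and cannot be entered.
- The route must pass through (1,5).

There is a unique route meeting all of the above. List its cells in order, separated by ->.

Moves only go right or down, so the column and row indices never decrease.
Route from (1,1): right 4 to (1,5), down 4 to (5,5) — 8 moves in all.
Check: all required cells visited.

(1,1) -> (1,2) -> (1,3) -> (1,4) -> (1,5) -> (2,5) -> (3,5) -> (4,5) -> (5,5)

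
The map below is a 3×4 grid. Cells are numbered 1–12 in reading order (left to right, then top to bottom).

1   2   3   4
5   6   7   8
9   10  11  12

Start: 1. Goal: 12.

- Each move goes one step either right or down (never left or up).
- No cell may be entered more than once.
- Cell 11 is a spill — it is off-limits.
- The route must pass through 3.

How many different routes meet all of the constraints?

A right/down-only route from 1 to 12 makes exactly 2 down-moves and 3 right-moves in some order.
With no other constraints that would be C(5,2) = 10 routes.
Split at 3 and multiply the segment counts (each segment already excludes blocked cells): 1→3: 1; 3→12: 2; product = 2.
That gives 2 routes.

2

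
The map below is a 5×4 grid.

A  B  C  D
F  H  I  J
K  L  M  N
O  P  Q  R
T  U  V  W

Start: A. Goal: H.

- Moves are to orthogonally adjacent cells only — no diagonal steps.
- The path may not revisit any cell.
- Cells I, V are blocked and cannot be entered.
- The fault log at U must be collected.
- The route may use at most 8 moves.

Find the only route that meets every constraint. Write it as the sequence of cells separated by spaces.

A F K O T U P L H

The budget equals the shortest possible length, so every move has to be on a shortest route through the required cells.
Route from A: 4× down (reaching T), right to U, 3× up (reaching H) — 8 moves in all.
Check: all required cells visited; 8 ≤ 8 moves.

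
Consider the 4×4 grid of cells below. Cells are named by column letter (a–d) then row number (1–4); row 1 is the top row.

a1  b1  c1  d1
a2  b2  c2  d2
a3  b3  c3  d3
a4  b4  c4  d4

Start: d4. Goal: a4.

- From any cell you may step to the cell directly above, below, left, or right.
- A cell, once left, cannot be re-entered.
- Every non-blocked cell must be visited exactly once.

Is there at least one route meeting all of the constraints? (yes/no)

yes

One route that works: d4 → d3 → d2 → d1 → c1 → c2 → c3 → c4 → b4 → b3 → b2 → b1 → a1 → a2 → a3 → a4.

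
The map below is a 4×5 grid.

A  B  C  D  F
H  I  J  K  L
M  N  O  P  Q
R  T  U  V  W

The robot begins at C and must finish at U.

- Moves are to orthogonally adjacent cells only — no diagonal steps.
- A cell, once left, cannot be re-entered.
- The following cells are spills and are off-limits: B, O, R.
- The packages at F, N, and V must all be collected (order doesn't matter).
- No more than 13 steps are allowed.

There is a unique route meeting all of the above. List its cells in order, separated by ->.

C -> D -> F -> L -> Q -> W -> V -> P -> K -> J -> I -> N -> T -> U

The 13-move cap with required stops at F, N, V leaves no slack for detours.
Route from C: right 2 to F, down 3 to W, left 1 to V, up 2 to K, left 2 to I, down 2 to T, right 1 to U — 13 moves in all.
Check: all required cells visited; 13 ≤ 13 moves.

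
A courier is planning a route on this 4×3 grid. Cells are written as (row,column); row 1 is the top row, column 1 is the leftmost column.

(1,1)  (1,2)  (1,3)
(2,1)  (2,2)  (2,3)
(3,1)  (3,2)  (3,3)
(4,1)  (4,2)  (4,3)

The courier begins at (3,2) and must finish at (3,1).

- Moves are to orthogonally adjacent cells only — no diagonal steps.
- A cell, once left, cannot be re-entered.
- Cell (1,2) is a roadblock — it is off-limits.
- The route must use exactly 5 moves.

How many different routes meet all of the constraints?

Need simple routes of exactly 5 moves from (3,2) to (3,1) (Manhattan distance 1, so 2 moves are spent on a detour and 2 undoing it).
Enumerating: (3,2) (3,3) (2,3) (2,2) (2,1) (3,1) | (3,2) (3,3) (4,3) (4,2) (4,1) (3,1).
That gives 2 routes.

2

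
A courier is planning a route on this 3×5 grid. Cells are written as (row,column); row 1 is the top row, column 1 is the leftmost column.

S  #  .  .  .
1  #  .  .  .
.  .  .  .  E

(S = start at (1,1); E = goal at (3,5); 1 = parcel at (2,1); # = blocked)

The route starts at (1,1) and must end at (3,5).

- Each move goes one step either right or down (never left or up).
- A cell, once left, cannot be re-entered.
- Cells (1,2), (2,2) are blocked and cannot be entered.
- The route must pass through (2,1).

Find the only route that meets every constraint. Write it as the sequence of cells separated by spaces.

Moves only go right or down, so the column and row indices never decrease.
Route from (1,1): 2× down (reaching (3,1)), 4× right (reaching (3,5)) — 6 moves in all.
Check: all required cells visited.

(1,1) (2,1) (3,1) (3,2) (3,3) (3,4) (3,5)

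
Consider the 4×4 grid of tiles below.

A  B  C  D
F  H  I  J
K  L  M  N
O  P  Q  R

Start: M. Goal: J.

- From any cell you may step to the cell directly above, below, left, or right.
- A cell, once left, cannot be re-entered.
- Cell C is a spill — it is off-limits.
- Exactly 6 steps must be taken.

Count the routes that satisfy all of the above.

3

Need simple routes of exactly 6 moves from M to J (Manhattan distance 2, so 2 moves are spent on a detour and 2 undoing it).
Enumerating: M Q P L H I J | M L P Q R N J | M L K F H I J.
That gives 3 routes.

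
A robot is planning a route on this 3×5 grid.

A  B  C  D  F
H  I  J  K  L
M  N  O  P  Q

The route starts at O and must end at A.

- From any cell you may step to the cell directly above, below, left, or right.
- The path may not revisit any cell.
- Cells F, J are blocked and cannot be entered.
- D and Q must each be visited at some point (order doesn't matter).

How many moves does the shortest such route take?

8

Any route passes through D and Q in some order between O and A. Summing Manhattan distances along each leg and taking the cheapest ordering (O → Q → D → A) gives a lower bound of 2 + 3 + 3 = 8 moves.
A route of 8 moves achieves this: O → P → Q → L → K → D → C → B → A.
Since 8 matches the lower bound, it is optimal.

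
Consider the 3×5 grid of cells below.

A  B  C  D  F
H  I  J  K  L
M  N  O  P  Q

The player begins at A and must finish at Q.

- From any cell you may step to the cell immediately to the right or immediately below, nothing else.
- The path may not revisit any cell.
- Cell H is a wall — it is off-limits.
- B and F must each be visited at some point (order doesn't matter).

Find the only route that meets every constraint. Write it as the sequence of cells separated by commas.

A, B, C, D, F, L, Q

Moves only go right or down, so the column and row indices never decrease.
Route from A: 4× right (reaching F), 2× down (reaching Q) — 6 moves in all.
Check: all required cells visited.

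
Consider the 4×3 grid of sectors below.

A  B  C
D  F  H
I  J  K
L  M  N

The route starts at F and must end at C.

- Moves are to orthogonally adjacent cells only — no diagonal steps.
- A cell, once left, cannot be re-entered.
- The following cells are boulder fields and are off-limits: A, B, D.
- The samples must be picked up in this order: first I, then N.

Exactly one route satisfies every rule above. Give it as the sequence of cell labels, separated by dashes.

F - J - I - L - M - N - K - H - C

The waypoints must appear in the order I, N, with no cell reused.
Route from F: down to J, left to I, down to L, 2× right (reaching N), 3× up (reaching C) — 8 moves in all.
Check: order respected (I at step 2, N at step 5).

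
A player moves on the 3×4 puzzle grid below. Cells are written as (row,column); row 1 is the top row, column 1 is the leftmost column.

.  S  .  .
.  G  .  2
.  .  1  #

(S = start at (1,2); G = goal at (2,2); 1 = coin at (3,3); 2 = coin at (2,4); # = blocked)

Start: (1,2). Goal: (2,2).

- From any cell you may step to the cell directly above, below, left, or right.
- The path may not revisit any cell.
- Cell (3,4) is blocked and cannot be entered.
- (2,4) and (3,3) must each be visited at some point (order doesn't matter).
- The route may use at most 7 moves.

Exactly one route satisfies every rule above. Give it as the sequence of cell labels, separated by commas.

The 7-move cap with required stops at (2,4), (3,3) leaves no slack for detours.
Route from (1,2): 2× right (reaching (1,4)), down to (2,4), left to (2,3), down to (3,3), left to (3,2), up to (2,2) — 7 moves in all.
Check: all required cells visited; 7 ≤ 7 moves.

(1,2), (1,3), (1,4), (2,4), (2,3), (3,3), (3,2), (2,2)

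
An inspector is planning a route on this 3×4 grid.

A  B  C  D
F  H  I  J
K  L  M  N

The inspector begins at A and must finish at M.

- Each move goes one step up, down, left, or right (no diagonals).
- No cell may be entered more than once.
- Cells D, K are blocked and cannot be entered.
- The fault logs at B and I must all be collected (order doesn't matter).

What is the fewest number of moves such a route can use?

Any route passes through B and I in some order between A and M. Summing Manhattan distances along each leg and taking the cheapest ordering (A → B → I → M) gives a lower bound of 1 + 2 + 1 = 4 moves.
A route of 4 moves achieves this: A → B → H → I → M.
Since 4 matches the lower bound, it is optimal.

4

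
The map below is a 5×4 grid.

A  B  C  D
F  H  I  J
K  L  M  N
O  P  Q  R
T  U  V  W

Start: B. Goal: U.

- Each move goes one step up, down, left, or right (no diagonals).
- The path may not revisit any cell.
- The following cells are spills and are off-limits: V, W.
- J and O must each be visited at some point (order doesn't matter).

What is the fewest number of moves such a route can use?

Any route passes through J and O in some order between B and U. Summing Manhattan distances along each leg and taking the cheapest ordering (B → J → O → U) gives a lower bound of 3 + 5 + 2 = 10 moves.
A route of 10 moves achieves this: B → H → I → J → N → R → Q → P → O → T → U.
Since 10 matches the lower bound, it is optimal.

10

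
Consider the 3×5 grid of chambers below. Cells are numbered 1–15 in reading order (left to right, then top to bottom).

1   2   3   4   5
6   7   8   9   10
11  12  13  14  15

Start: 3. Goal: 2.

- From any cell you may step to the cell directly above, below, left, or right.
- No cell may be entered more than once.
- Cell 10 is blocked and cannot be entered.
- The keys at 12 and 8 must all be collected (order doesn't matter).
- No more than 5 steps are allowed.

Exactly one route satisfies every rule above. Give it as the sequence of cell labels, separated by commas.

3, 8, 13, 12, 7, 2

The 5-move cap with required stops at 12, 8 leaves no slack for detours.
Route from 3: down 2 to 13, left 1 to 12, up 2 to 2 — 5 moves in all.
Check: all required cells visited; 5 ≤ 5 moves.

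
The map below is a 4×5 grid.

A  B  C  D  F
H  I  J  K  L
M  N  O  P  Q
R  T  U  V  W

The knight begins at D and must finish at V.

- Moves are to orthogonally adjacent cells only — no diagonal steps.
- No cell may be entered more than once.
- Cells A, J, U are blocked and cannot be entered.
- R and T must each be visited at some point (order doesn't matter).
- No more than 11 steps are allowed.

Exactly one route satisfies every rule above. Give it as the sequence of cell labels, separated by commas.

The budget equals the shortest possible length, so every move has to be on a shortest route through the required cells.
Route from D: 2× left (reaching B), down to I, left to H, 2× down (reaching R), right to T, up to N, 2× right (reaching P), down to V — 11 moves in all.
Check: all required cells visited; 11 ≤ 11 moves.

D, C, B, I, H, M, R, T, N, O, P, V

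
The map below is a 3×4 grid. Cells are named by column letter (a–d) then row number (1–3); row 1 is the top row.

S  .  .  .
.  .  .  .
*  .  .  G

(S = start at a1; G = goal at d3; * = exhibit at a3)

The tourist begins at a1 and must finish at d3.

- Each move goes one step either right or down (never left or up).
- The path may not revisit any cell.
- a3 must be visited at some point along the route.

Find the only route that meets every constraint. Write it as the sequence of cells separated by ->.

Moves only go right or down, so the column and row indices never decrease.
Route from a1: down 2 to a3, right 3 to d3 — 5 moves in all.
Check: all required cells visited.

a1 -> a2 -> a3 -> b3 -> c3 -> d3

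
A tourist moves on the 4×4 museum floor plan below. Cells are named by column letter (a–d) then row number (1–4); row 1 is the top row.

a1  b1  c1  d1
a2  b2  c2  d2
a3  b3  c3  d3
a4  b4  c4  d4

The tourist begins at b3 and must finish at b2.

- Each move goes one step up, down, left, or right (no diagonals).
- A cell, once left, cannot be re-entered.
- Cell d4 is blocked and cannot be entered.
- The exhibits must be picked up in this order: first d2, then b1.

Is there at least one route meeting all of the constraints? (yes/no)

yes

One route that works: b3 → c3 → c2 → d2 → d1 → c1 → b1 → b2.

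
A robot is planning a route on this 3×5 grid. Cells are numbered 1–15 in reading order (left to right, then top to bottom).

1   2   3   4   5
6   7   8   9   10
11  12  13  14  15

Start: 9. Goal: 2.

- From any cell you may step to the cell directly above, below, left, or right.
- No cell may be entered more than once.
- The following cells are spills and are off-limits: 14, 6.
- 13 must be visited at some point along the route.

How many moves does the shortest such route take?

5

Any route passes through 13 somewhere between 9 and 2. Summing Manhattan distances along the two legs (9 → 13 → 2) gives a lower bound of 2 + 3 = 5 moves.
A route of 5 moves achieves this: 9 → 8 → 13 → 12 → 7 → 2.
Since 5 matches the lower bound, it is optimal.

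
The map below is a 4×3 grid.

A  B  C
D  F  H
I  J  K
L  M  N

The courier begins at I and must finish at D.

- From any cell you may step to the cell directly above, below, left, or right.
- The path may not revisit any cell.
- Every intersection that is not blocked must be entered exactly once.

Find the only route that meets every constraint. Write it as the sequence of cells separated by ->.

I -> L -> M -> N -> K -> J -> F -> H -> C -> B -> A -> D

Need to visit all 12 open cells exactly once, starting at I and ending at D.
Cell C has only two open neighbours (H and B), so the path must pass straight through it: one of those is the cell it's entered from and the other is where it exits.
Route from I: down 1 to L, right 2 to N, up 1 to K, left 1 to J, up 1 to F, right 1 to H, up 1 to C, left 2 to A, down 1 to D — 11 moves in all.
Check: all 12 open cells covered.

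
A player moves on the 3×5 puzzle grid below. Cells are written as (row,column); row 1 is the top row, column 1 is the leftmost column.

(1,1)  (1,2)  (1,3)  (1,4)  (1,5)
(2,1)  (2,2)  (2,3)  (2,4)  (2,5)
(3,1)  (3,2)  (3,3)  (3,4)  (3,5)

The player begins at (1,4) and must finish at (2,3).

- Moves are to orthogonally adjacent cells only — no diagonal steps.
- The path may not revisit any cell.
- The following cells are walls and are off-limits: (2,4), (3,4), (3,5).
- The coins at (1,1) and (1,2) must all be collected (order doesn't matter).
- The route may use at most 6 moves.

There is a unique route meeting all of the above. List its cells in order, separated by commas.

(1,4), (1,3), (1,2), (1,1), (2,1), (2,2), (2,3)

The budget equals the shortest possible length, so every move has to be on a shortest route through the required cells.
Route from (1,4): left 3 to (1,1), down 1 to (2,1), right 2 to (2,3) — 6 moves in all.
Check: all required cells visited; 6 ≤ 6 moves.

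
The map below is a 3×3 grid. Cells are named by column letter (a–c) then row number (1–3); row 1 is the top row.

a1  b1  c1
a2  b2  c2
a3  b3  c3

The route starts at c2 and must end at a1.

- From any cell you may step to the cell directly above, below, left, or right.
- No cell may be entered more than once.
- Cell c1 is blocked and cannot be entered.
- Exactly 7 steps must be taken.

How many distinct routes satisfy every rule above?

Need simple routes of exactly 7 moves from c2 to a1 (Manhattan distance 3, so 2 moves are spent on a detour and 2 undoing it).
Enumerating: c2 c3 b3 a3 a2 b2 b1 a1.
That gives 1 route.

1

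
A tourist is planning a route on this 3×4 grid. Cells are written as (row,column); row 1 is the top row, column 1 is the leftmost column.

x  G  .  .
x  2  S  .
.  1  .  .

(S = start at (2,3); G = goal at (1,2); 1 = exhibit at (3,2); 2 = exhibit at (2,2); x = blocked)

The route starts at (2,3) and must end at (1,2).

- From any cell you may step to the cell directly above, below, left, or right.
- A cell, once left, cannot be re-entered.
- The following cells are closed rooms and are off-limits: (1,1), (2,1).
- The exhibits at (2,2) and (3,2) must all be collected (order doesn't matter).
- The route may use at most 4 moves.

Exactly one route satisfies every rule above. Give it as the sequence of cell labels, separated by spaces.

Any route must reach (2,2) and (3,2) and still end at (1,2) within 4 moves, so the order of the required stops is forced.
Route from (2,3): down 1 to (3,3), left 1 to (3,2), up 2 to (1,2) — 4 moves in all.
Check: all required cells visited; 4 ≤ 4 moves.

(2,3) (3,3) (3,2) (2,2) (1,2)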